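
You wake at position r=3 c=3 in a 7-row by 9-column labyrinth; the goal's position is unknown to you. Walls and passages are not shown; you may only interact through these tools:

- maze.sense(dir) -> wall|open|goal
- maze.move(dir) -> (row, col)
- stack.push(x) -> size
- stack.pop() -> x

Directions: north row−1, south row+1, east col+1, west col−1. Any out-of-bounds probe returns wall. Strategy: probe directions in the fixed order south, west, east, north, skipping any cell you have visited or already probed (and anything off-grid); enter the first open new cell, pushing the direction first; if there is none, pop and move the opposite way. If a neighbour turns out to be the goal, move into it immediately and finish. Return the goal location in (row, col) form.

// maze.sense(dir: south) == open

// stack.push(x: south) == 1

// maze.move(dir: south) == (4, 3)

// maze.sense(dir: south) == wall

// maze.sense(dir: west) == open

// stack.push(x: west) == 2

// maze.move(dir: west) == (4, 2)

// maze.sense(dir: south) == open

// stack.push(x: south) == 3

// maze.move(dir: south) == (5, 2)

// maze.sense(dir: south) == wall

// maze.sense(dir: west) == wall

// stack.pop() == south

// maze.move(dir: north) == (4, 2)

// maze.sense(dir: west) == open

// stack.push(x: west) == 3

// maze.move(dir: west) == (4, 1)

// maze.sense(dir: west) == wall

// maze.sense(dir: north) == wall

// stack.pop() == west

// maze.move(dir: east) == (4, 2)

// maze.sense(dir: north) == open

// stack.push(x: north) == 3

// maze.move(dir: north) == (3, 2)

// maze.sense(dir: north) == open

// stack.push(x: north) == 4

// maze.move(dir: north) == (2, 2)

// maze.sense(dir: west) == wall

// maze.sense(dir: east) == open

// stack.push(x: east) == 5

// maze.move(dir: east) == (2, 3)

// maze.sense(dir: east) == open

// stack.push(x: east) == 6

// maze.move(dir: east) == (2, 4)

// maze.sense(dir: south) == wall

// maze.sense(dir: east) == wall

// maze.sense(dir: north) == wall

// stack.pop() == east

// maze.move(dir: west) == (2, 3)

// maze.sense(dir: north) == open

// stack.push(x: north) == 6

// maze.move(dir: north) == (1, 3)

// maze.sense(dir: west) == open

// stack.push(x: west) == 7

// maze.move(dir: west) == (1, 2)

// maze.sense(dir: west) == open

// stack.push(x: west) == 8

// maze.move(dir: west) == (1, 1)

// maze.sense(dir: west) == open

// stack.push(x: west) == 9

// maze.move(dir: west) == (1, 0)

// maze.sense(dir: south) == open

// stack.push(x: south) == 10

// maze.move(dir: south) == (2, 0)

// maze.sense(dir: south) == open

// stack.push(x: south) == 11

// maze.move(dir: south) == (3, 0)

// stack.pop() == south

// maze.move(dir: north) == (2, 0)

// stack.pop() == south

// maze.move(dir: north) == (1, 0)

// maze.sense(dir: north) == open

// stack.push(x: north) == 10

// maze.move(dir: north) == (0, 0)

// maze.sense(dir: east) == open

// stack.push(x: east) == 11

// maze.move(dir: east) == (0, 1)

// maze.sense(dir: east) == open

// stack.push(x: east) == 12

// maze.move(dir: east) == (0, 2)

// maze.sense(dir: east) == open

// stack.push(x: east) == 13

// maze.move(dir: east) == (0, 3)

// maze.sense(dir: east) == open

// stack.push(x: east) == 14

// maze.move(dir: east) == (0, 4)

// maze.sense(dir: east) == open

// stack.push(x: east) == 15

// maze.move(dir: east) == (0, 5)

// maze.sense(dir: south) == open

// stack.push(x: south) == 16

// maze.move(dir: south) == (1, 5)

// maze.sense(dir: east) == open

// stack.push(x: east) == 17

// maze.move(dir: east) == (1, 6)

// maze.sense(dir: south) == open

// stack.push(x: south) == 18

// maze.move(dir: south) == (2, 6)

// maze.sense(dir: south) == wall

// maze.sense(dir: east) == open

// stack.push(x: east) == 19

// maze.move(dir: east) == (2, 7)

// maze.sense(dir: south) == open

// stack.push(x: south) == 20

// maze.move(dir: south) == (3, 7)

// maze.sense(dir: south) == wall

// maze.sense(dir: east) == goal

// maze.move(dir: east) == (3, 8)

Answer: (3, 8)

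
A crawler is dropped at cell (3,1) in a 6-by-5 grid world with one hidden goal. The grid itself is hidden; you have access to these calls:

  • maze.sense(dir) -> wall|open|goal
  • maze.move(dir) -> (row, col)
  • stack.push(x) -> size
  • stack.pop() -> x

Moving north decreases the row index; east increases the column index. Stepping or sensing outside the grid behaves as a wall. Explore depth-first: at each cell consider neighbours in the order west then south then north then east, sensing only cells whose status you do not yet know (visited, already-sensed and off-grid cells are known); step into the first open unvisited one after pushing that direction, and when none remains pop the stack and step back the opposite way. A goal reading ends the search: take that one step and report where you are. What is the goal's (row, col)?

Calling sense(west), and see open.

I run push(west), giving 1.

I call move(west), yielding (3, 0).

Now I run sense(south), yielding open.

Invoking push(south), → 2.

Then move(south), → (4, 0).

I call sense(south), and get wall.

Invoking sense(east), and get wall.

Using pop(), → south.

Then move(north), : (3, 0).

I invoke sense(north), which returns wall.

Now I run pop, which returns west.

Calling move(east), — result: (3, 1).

Invoking sense(north), giving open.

I invoke push(north), yielding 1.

Using move(north), → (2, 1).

Next I call sense(north), — result: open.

I try push(north), : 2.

Invoking move(north), — result: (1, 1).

I use sense(west), → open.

Now I run push(west), giving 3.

I call move(west), which returns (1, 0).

I call sense(north), → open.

I try push(north), which returns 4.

Next I call move(north), — result: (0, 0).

I use sense(east), giving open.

Now I run push(east), and observe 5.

I run move(east), yielding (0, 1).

Calling sense(east), and see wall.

Using pop(), → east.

I run move(west), → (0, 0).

I call pop, and observe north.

I call move(south), : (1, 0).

Next I call pop(), and get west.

I use move(east), which returns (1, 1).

Then sense(east), : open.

Invoking push(east), which returns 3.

Using move(east), and see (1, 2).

I invoke sense(south), : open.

I try push(south), — result: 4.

Invoking move(south), and see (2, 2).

Then sense(south), yielding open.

I invoke push(south), : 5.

Calling move(south), → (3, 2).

I invoke sense(south), — result: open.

Invoking push(south), giving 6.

I invoke move(south), → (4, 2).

I call sense(south), which returns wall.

Then sense(east), yielding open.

Using push(east), and see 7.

I call move(east), and observe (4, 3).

I invoke sense(south), — result: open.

I run push(south), and see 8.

I try move(south), and observe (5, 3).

I try sense(east), which returns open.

I call push(east), → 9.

Calling move(east), — result: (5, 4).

Then sense(north), yielding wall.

I use pop, which returns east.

Then move(west), and get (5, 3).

I call pop(), : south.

Calling move(north), and observe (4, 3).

I run sense(north), which returns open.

Using push(north), yielding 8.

Then move(north), which returns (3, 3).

Calling sense(north), → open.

Invoking push(north), — result: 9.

Then move(north), and observe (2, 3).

I call sense(north), → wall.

Next I call sense(east), and get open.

Invoking push(east), and see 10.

Next I call move(east), → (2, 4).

Next I call sense(south), and get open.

I call push(south), : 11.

Next I call move(south), and get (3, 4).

Using pop, and get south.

Calling move(north), giving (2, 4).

I try sense(north), and get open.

I invoke push(north), yielding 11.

Using move(north), → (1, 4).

Calling sense(north), — result: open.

I invoke push(north), and see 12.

I use move(north), : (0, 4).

I use sense(west), — result: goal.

Now I run move(west), and get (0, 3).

Answer: (0, 3)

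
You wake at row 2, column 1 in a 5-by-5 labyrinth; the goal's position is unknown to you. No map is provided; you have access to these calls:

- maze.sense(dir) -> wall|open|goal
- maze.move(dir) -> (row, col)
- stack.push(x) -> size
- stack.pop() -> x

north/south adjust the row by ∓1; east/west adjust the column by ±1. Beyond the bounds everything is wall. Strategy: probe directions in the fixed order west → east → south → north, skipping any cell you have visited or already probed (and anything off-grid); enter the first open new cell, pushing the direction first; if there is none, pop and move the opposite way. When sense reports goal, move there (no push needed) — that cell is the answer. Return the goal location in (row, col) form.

Invoking maze.sense(dir='west'), which returns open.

I try stack.push(x='west'), yielding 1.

Then maze.move(dir='west'), and observe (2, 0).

I run maze.sense(dir='south'), giving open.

Now I run stack.push(x='south'), and observe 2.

I call maze.move(dir='south'), : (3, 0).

Now I run maze.sense(dir='east'), and observe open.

I use stack.push(x='east'), → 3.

I call maze.move(dir='east'), → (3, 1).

I use maze.sense(dir='east'), and observe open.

I try stack.push(x='east'), : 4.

Using maze.move(dir='east'), — result: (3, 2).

I call maze.sense(dir='east'), which returns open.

I call stack.push(x='east'), → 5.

I run maze.move(dir='east'), and observe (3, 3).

Using maze.sense(dir='east'), and see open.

I run stack.push(x='east'), : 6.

I run maze.move(dir='east'), which returns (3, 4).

Next I call maze.sense(dir='south'), which returns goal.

Next I call maze.move(dir='south'), — result: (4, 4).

Answer: (4, 4)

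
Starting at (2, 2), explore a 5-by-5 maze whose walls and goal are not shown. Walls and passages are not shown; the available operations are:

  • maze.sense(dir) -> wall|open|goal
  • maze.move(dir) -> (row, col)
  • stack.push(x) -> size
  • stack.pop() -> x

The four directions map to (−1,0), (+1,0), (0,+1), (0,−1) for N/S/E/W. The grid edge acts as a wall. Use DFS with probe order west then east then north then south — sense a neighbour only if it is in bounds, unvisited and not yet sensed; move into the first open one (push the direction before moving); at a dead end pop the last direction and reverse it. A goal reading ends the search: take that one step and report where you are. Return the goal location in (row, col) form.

→ maze.sense(dir=west)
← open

→ stack.push(x=west)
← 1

→ maze.move(dir=west)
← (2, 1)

→ maze.sense(dir=west)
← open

→ stack.push(x=west)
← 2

→ maze.move(dir=west)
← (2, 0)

→ maze.sense(dir=north)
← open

→ stack.push(x=north)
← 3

→ maze.move(dir=north)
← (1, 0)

→ maze.sense(dir=east)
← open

→ stack.push(x=east)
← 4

→ maze.move(dir=east)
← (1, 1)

→ maze.sense(dir=east)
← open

→ stack.push(x=east)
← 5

→ maze.move(dir=east)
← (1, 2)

→ maze.sense(dir=east)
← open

→ stack.push(x=east)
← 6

→ maze.move(dir=east)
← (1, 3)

→ maze.sense(dir=east)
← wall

→ maze.sense(dir=north)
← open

→ stack.push(x=north)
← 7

→ maze.move(dir=north)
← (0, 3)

→ maze.sense(dir=west)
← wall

→ maze.sense(dir=east)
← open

→ stack.push(x=east)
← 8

→ maze.move(dir=east)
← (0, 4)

→ stack.pop()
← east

→ maze.move(dir=west)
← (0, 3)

→ stack.pop()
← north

→ maze.move(dir=south)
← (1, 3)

→ maze.sense(dir=south)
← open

→ stack.push(x=south)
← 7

→ maze.move(dir=south)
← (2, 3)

→ maze.sense(dir=east)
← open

→ stack.push(x=east)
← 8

→ maze.move(dir=east)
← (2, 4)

→ maze.sense(dir=south)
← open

→ stack.push(x=south)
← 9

→ maze.move(dir=south)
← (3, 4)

→ maze.sense(dir=west)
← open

→ stack.push(x=west)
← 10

→ maze.move(dir=west)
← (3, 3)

→ maze.sense(dir=west)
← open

→ stack.push(x=west)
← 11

→ maze.move(dir=west)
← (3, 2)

→ maze.sense(dir=west)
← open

→ stack.push(x=west)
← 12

→ maze.move(dir=west)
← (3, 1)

→ maze.sense(dir=west)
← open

→ stack.push(x=west)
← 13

→ maze.move(dir=west)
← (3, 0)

→ maze.sense(dir=south)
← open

→ stack.push(x=south)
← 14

→ maze.move(dir=south)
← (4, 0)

→ maze.sense(dir=east)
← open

→ stack.push(x=east)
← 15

→ maze.move(dir=east)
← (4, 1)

→ maze.sense(dir=east)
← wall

→ stack.pop()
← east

→ maze.move(dir=west)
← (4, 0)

→ stack.pop()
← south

→ maze.move(dir=north)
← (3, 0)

→ stack.pop()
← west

→ maze.move(dir=east)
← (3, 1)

→ stack.pop()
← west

→ maze.move(dir=east)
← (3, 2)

→ stack.pop()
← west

→ maze.move(dir=east)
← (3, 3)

→ maze.sense(dir=south)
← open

→ stack.push(x=south)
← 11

→ maze.move(dir=south)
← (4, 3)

→ maze.sense(dir=east)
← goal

→ maze.move(dir=east)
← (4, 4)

Answer: (4, 4)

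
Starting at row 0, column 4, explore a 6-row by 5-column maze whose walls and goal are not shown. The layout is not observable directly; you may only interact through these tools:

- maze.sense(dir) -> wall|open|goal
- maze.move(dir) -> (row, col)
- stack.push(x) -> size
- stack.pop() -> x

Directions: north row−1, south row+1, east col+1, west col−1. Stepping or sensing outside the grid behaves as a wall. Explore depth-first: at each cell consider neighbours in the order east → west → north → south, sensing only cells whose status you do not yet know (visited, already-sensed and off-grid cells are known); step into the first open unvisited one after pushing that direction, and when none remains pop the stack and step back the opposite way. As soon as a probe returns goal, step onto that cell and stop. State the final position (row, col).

% 1. maze.sense(dir=west) == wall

% 2. maze.sense(dir=south) == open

% 3. stack.push(x=south) == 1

% 4. maze.move(dir=south) == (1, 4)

% 5. maze.sense(dir=west) == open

% 6. stack.push(x=west) == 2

% 7. maze.move(dir=west) == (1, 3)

% 8. maze.sense(dir=west) == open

% 9. stack.push(x=west) == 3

% 10. maze.move(dir=west) == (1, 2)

% 11. maze.sense(dir=west) == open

% 12. stack.push(x=west) == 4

% 13. maze.move(dir=west) == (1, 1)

% 14. maze.sense(dir=west) == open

% 15. stack.push(x=west) == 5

% 16. maze.move(dir=west) == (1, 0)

% 17. maze.sense(dir=north) == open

% 18. stack.push(x=north) == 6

% 19. maze.move(dir=north) == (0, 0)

% 20. maze.sense(dir=east) == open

% 21. stack.push(x=east) == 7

% 22. maze.move(dir=east) == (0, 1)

% 23. maze.sense(dir=east) == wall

% 24. stack.pop() == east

% 25. maze.move(dir=west) == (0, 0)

% 26. stack.pop() == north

% 27. maze.move(dir=south) == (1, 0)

% 28. maze.sense(dir=south) == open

% 29. stack.push(x=south) == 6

% 30. maze.move(dir=south) == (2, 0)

% 31. maze.sense(dir=east) == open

% 32. stack.push(x=east) == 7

% 33. maze.move(dir=east) == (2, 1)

% 34. maze.sense(dir=east) == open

% 35. stack.push(x=east) == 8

% 36. maze.move(dir=east) == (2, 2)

% 37. maze.sense(dir=east) == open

% 38. stack.push(x=east) == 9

% 39. maze.move(dir=east) == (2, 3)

% 40. maze.sense(dir=east) == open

% 41. stack.push(x=east) == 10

% 42. maze.move(dir=east) == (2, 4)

% 43. maze.sense(dir=south) == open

% 44. stack.push(x=south) == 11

% 45. maze.move(dir=south) == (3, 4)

% 46. maze.sense(dir=west) == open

% 47. stack.push(x=west) == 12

% 48. maze.move(dir=west) == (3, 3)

% 49. maze.sense(dir=west) == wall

% 50. maze.sense(dir=south) == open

% 51. stack.push(x=south) == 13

% 52. maze.move(dir=south) == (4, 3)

% 53. maze.sense(dir=east) == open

% 54. stack.push(x=east) == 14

% 55. maze.move(dir=east) == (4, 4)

% 56. maze.sense(dir=south) == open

% 57. stack.push(x=south) == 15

% 58. maze.move(dir=south) == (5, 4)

% 59. maze.sense(dir=west) == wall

% 60. stack.pop() == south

% 61. maze.move(dir=north) == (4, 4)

% 62. stack.pop() == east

% 63. maze.move(dir=west) == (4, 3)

% 64. maze.sense(dir=west) == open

% 65. stack.push(x=west) == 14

% 66. maze.move(dir=west) == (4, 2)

% 67. maze.sense(dir=west) == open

% 68. stack.push(x=west) == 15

% 69. maze.move(dir=west) == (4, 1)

% 70. maze.sense(dir=west) == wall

% 71. maze.sense(dir=north) == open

% 72. stack.push(x=north) == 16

% 73. maze.move(dir=north) == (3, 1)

% 74. maze.sense(dir=west) == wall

% 75. stack.pop() == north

% 76. maze.move(dir=south) == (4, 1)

% 77. maze.sense(dir=south) == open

% 78. stack.push(x=south) == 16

% 79. maze.move(dir=south) == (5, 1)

% 80. maze.sense(dir=east) == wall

% 81. maze.sense(dir=west) == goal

% 82. maze.move(dir=west) == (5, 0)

Answer: (5, 0)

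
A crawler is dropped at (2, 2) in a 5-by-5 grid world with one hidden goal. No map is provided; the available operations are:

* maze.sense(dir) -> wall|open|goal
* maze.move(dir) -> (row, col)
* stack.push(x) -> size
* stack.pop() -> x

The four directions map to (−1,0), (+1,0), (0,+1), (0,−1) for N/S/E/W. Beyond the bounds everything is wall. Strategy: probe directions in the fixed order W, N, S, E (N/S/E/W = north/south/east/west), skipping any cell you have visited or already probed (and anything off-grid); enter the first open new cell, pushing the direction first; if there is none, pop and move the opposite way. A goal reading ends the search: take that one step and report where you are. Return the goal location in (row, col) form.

I invoke maze.sense(dir→west), — result: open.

Invoking stack.push(x→west), and observe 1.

Next I call maze.move(dir→west), which returns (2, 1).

I run maze.sense(dir→west), — result: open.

I call stack.push(x→west), and observe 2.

I call maze.move(dir→west), → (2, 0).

Now I run maze.sense(dir→north), — result: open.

Next I call stack.push(x→north), — result: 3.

Now I run maze.move(dir→north), which returns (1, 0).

I use maze.sense(dir→north), and observe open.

Invoking stack.push(x→north), which returns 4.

Then maze.move(dir→north), giving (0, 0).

Using maze.sense(dir→east), and get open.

I try stack.push(x→east), → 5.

Invoking maze.move(dir→east), giving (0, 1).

I call maze.sense(dir→south), — result: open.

I try stack.push(x→south), which returns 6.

I invoke maze.move(dir→south), yielding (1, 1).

I use maze.sense(dir→east), and see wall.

I invoke stack.pop, yielding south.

Then maze.move(dir→north), which returns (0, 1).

I use maze.sense(dir→east), : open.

Then stack.push(x→east), : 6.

Calling maze.move(dir→east), which returns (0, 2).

I invoke maze.sense(dir→east), and get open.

Using stack.push(x→east), : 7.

I use maze.move(dir→east), which returns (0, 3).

I try maze.sense(dir→south), → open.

Next I call stack.push(x→south), giving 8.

I run maze.move(dir→south), and see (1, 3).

Invoking maze.sense(dir→south), and get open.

Then stack.push(x→south), yielding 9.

Then maze.move(dir→south), and see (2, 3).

Next I call maze.sense(dir→south), → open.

Next I call stack.push(x→south), yielding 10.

Next I call maze.move(dir→south), and get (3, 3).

Calling maze.sense(dir→west), yielding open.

I call stack.push(x→west), giving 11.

I try maze.move(dir→west), giving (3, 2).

Using maze.sense(dir→west), and observe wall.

I try maze.sense(dir→south), which returns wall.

I try stack.pop(), → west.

Now I run maze.move(dir→east), and observe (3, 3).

I invoke maze.sense(dir→south), → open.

I call stack.push(x→south), and observe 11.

I run maze.move(dir→south), yielding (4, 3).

Now I run maze.sense(dir→east), and get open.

I run stack.push(x→east), and get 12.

Then maze.move(dir→east), and see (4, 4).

Using maze.sense(dir→north), — result: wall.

I try stack.pop(), and see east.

I try maze.move(dir→west), → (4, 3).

Invoking stack.pop(), and observe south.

Invoking maze.move(dir→north), yielding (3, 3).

I try stack.pop(), and get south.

I try maze.move(dir→north), and get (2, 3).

I call maze.sense(dir→east), : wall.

Now I run stack.pop(), and see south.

I call maze.move(dir→north), giving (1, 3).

I try maze.sense(dir→east), and see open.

Now I run stack.push(x→east), → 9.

Invoking maze.move(dir→east), and get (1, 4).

Invoking maze.sense(dir→north), and see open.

I call stack.push(x→north), : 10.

Using maze.move(dir→north), : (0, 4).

Next I call stack.pop(), yielding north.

Using maze.move(dir→south), and observe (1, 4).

Calling stack.pop(), yielding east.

Now I run maze.move(dir→west), which returns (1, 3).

Using stack.pop(), and get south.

I run maze.move(dir→north), — result: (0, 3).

I run stack.pop(), → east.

Using maze.move(dir→west), → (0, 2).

Now I run stack.pop(), and get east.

Using maze.move(dir→west), giving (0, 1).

I try stack.pop(), and get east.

Then maze.move(dir→west), yielding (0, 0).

I call stack.pop, — result: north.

Next I call maze.move(dir→south), — result: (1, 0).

I invoke stack.pop, — result: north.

Calling maze.move(dir→south), yielding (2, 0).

I try maze.sense(dir→south), and observe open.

I run stack.push(x→south), yielding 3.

Calling maze.move(dir→south), → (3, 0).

Next I call maze.sense(dir→south), — result: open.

I use stack.push(x→south), — result: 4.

Calling maze.move(dir→south), — result: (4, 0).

I try maze.sense(dir→east), and see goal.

Calling maze.move(dir→east), which returns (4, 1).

Answer: (4, 1)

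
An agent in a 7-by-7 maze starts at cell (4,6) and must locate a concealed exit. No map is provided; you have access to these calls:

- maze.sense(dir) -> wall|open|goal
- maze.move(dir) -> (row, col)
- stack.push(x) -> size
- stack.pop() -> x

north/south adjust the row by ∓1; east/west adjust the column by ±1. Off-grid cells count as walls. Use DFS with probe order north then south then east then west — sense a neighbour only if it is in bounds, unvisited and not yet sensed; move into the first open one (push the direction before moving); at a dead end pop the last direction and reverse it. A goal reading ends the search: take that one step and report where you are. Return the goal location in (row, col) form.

% sense(dir→north) => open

% push(x→north) => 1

% move(dir→north) => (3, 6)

% sense(dir→north) => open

% push(x→north) => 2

% move(dir→north) => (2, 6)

% sense(dir→north) => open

% push(x→north) => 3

% move(dir→north) => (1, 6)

% sense(dir→north) => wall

% sense(dir→west) => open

% push(x→west) => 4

% move(dir→west) => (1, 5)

% sense(dir→north) => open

% push(x→north) => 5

% move(dir→north) => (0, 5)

% sense(dir→west) => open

% push(x→west) => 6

% move(dir→west) => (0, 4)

% sense(dir→south) => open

% push(x→south) => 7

% move(dir→south) => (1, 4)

% sense(dir→south) => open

% push(x→south) => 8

% move(dir→south) => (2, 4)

% sense(dir→south) => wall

% sense(dir→east) => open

% push(x→east) => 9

% move(dir→east) => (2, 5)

% sense(dir→south) => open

% push(x→south) => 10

% move(dir→south) => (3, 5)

% sense(dir→south) => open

% push(x→south) => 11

% move(dir→south) => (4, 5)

% sense(dir→south) => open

% push(x→south) => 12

% move(dir→south) => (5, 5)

% sense(dir→south) => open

% push(x→south) => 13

% move(dir→south) => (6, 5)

% sense(dir→east) => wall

% sense(dir→west) => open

% push(x→west) => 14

% move(dir→west) => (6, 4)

% sense(dir→north) => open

% push(x→north) => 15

% move(dir→north) => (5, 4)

% sense(dir→north) => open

% push(x→north) => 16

% move(dir→north) => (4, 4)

% sense(dir→west) => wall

% pop() => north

% move(dir→south) => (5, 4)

% sense(dir→west) => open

% push(x→west) => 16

% move(dir→west) => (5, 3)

% sense(dir→south) => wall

% sense(dir→west) => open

% push(x→west) => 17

% move(dir→west) => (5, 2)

% sense(dir→north) => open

% push(x→north) => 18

% move(dir→north) => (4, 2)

% sense(dir→north) => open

% push(x→north) => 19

% move(dir→north) => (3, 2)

% sense(dir→north) => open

% push(x→north) => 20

% move(dir→north) => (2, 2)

% sense(dir→north) => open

% push(x→north) => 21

% move(dir→north) => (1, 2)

% sense(dir→north) => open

% push(x→north) => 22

% move(dir→north) => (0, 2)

% sense(dir→east) => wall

% sense(dir→west) => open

% push(x→west) => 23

% move(dir→west) => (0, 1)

% sense(dir→south) => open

% push(x→south) => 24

% move(dir→south) => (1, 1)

% sense(dir→south) => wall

% sense(dir→west) => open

% push(x→west) => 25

% move(dir→west) => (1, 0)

% sense(dir→north) => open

% push(x→north) => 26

% move(dir→north) => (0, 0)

% pop() => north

% move(dir→south) => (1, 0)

% sense(dir→south) => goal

% move(dir→south) => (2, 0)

Answer: (2, 0)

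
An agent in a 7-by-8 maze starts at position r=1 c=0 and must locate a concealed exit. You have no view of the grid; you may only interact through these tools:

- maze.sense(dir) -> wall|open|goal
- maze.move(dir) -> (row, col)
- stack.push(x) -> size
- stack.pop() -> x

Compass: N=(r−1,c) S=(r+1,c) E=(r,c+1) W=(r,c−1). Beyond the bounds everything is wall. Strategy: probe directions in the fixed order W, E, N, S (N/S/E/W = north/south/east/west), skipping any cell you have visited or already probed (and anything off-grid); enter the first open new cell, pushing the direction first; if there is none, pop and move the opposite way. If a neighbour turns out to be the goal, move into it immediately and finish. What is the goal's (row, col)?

% maze.sense dir→east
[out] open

% stack.push x→east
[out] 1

% maze.move dir→east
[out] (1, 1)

% maze.sense dir→east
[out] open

% stack.push x→east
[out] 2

% maze.move dir→east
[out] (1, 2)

% maze.sense dir→east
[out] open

% stack.push x→east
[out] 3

% maze.move dir→east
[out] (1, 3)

% maze.sense dir→east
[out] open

% stack.push x→east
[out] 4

% maze.move dir→east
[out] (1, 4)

% maze.sense dir→east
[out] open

% stack.push x→east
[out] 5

% maze.move dir→east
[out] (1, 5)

% maze.sense dir→east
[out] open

% stack.push x→east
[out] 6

% maze.move dir→east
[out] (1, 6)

% maze.sense dir→east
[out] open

% stack.push x→east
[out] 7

% maze.move dir→east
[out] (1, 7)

% maze.sense dir→north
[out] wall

% maze.sense dir→south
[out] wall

% stack.pop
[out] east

% maze.move dir→west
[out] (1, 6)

% maze.sense dir→north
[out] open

% stack.push x→north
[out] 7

% maze.move dir→north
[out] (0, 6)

% maze.sense dir→west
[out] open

% stack.push x→west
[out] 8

% maze.move dir→west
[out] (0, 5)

% maze.sense dir→west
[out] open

% stack.push x→west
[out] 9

% maze.move dir→west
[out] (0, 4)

% maze.sense dir→west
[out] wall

% stack.pop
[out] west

% maze.move dir→east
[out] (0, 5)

% stack.pop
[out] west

% maze.move dir→east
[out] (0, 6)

% stack.pop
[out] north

% maze.move dir→south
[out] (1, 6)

% maze.sense dir→south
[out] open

% stack.push x→south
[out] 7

% maze.move dir→south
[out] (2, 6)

% maze.sense dir→west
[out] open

% stack.push x→west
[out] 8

% maze.move dir→west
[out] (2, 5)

% maze.sense dir→west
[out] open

% stack.push x→west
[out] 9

% maze.move dir→west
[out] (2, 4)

% maze.sense dir→west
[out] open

% stack.push x→west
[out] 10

% maze.move dir→west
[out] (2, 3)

% maze.sense dir→west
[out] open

% stack.push x→west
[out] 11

% maze.move dir→west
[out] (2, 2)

% maze.sense dir→west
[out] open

% stack.push x→west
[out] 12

% maze.move dir→west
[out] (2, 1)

% maze.sense dir→west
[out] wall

% maze.sense dir→south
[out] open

% stack.push x→south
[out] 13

% maze.move dir→south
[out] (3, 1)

% maze.sense dir→west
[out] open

% stack.push x→west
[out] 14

% maze.move dir→west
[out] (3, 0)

% maze.sense dir→south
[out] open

% stack.push x→south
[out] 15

% maze.move dir→south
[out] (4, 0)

% maze.sense dir→east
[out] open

% stack.push x→east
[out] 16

% maze.move dir→east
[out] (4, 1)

% maze.sense dir→east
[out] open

% stack.push x→east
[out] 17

% maze.move dir→east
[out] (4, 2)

% maze.sense dir→east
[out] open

% stack.push x→east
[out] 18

% maze.move dir→east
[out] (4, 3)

% maze.sense dir→east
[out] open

% stack.push x→east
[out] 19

% maze.move dir→east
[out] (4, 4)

% maze.sense dir→east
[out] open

% stack.push x→east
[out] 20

% maze.move dir→east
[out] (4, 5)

% maze.sense dir→east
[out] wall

% maze.sense dir→north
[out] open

% stack.push x→north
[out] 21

% maze.move dir→north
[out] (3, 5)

% maze.sense dir→west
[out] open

% stack.push x→west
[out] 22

% maze.move dir→west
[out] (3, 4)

% maze.sense dir→west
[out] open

% stack.push x→west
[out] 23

% maze.move dir→west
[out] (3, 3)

% maze.sense dir→west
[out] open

% stack.push x→west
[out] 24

% maze.move dir→west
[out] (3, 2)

% stack.pop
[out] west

% maze.move dir→east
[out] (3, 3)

% stack.pop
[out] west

% maze.move dir→east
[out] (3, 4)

% stack.pop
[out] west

% maze.move dir→east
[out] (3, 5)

% maze.sense dir→east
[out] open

% stack.push x→east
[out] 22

% maze.move dir→east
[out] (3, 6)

% maze.sense dir→east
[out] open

% stack.push x→east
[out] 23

% maze.move dir→east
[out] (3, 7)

% maze.sense dir→south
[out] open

% stack.push x→south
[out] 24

% maze.move dir→south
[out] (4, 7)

% maze.sense dir→south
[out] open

% stack.push x→south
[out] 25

% maze.move dir→south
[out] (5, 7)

% maze.sense dir→west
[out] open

% stack.push x→west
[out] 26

% maze.move dir→west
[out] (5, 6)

% maze.sense dir→west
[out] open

% stack.push x→west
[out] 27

% maze.move dir→west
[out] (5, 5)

% maze.sense dir→west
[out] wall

% maze.sense dir→south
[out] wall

% stack.pop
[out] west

% maze.move dir→east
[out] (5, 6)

% maze.sense dir→south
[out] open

% stack.push x→south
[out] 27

% maze.move dir→south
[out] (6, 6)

% maze.sense dir→east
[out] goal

% maze.move dir→east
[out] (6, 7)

Answer: (6, 7)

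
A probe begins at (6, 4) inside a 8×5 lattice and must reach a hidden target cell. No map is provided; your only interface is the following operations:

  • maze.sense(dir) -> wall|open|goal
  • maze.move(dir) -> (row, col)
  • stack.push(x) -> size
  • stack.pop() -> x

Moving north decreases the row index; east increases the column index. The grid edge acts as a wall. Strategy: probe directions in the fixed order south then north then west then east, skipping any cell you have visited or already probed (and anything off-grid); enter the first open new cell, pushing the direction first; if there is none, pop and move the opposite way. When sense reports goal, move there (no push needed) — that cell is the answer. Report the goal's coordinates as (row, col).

Using maze.sense with dir=south, which returns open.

Invoking stack.push with x=south, yielding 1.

I run maze.move with dir=south, and get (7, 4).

I run maze.sense with dir=west, → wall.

I try stack.pop, : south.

Using maze.move with dir=north, and get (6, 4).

Using maze.sense with dir=north, which returns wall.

Now I run maze.sense with dir=west, → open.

I call stack.push with x=west, → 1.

Using maze.move with dir=west, and observe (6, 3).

Using maze.sense with dir=north, — result: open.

Now I run stack.push with x=north, : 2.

I use maze.move with dir=north, : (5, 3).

I call maze.sense with dir=north, giving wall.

Now I run maze.sense with dir=west, giving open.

Then stack.push with x=west, and observe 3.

I try maze.move with dir=west, giving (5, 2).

Using maze.sense with dir=south, and observe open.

I invoke stack.push with x=south, and observe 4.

I call maze.move with dir=south, → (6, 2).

Now I run maze.sense with dir=south, and get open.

I invoke stack.push with x=south, and observe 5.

Invoking maze.move with dir=south, — result: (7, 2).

I call maze.sense with dir=west, which returns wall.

I run stack.pop(), and see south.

Now I run maze.move with dir=north, and get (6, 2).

Next I call maze.sense with dir=west, and observe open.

I invoke stack.push with x=west, : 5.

Invoking maze.move with dir=west, and get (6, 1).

I call maze.sense with dir=north, : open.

Calling stack.push with x=north, yielding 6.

Next I call maze.move with dir=north, and see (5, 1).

I invoke maze.sense with dir=north, giving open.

Then stack.push with x=north, giving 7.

I try maze.move with dir=north, which returns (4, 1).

Invoking maze.sense with dir=north, : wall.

Then maze.sense with dir=west, : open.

I call stack.push with x=west, → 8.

Invoking maze.move with dir=west, which returns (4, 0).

Calling maze.sense with dir=south, and get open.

Using stack.push with x=south, and see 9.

I use maze.move with dir=south, — result: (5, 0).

Next I call maze.sense with dir=south, yielding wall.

I run stack.pop, and see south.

Invoking maze.move with dir=north, → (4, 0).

I try maze.sense with dir=north, and observe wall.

I call stack.pop(), — result: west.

Then maze.move with dir=east, — result: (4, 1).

Calling maze.sense with dir=east, → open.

I call stack.push with x=east, and see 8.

I call maze.move with dir=east, and see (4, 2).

Calling maze.sense with dir=north, giving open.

Calling stack.push with x=north, yielding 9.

Next I call maze.move with dir=north, which returns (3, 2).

I use maze.sense with dir=north, and observe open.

I use stack.push with x=north, → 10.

Invoking maze.move with dir=north, — result: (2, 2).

I use maze.sense with dir=north, giving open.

Calling stack.push with x=north, which returns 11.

Now I run maze.move with dir=north, which returns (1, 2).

Then maze.sense with dir=north, and see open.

I use stack.push with x=north, — result: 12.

Calling maze.move with dir=north, giving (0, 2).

Now I run maze.sense with dir=west, and get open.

I use stack.push with x=west, — result: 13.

Calling maze.move with dir=west, and observe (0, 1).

I run maze.sense with dir=south, and get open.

I run stack.push with x=south, and observe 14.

Invoking maze.move with dir=south, giving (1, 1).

Now I run maze.sense with dir=south, yielding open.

Now I run stack.push with x=south, and get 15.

Using maze.move with dir=south, giving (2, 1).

Using maze.sense with dir=west, giving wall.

I invoke stack.pop, yielding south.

I run maze.move with dir=north, and see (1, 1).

Using maze.sense with dir=west, giving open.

Calling stack.push with x=west, and get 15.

Now I run maze.move with dir=west, and observe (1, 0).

Next I call maze.sense with dir=north, → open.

Next I call stack.push with x=north, → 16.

Now I run maze.move with dir=north, — result: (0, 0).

I call stack.pop(), — result: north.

Using maze.move with dir=south, → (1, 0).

Then stack.pop, → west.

I try maze.move with dir=east, yielding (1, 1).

I try stack.pop(), → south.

Calling maze.move with dir=north, which returns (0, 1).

Then stack.pop(), which returns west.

Calling maze.move with dir=east, → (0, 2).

Then maze.sense with dir=east, : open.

I use stack.push with x=east, yielding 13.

I run maze.move with dir=east, and get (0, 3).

Invoking maze.sense with dir=south, → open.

Next I call stack.push with x=south, and get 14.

I run maze.move with dir=south, — result: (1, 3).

Then maze.sense with dir=south, and observe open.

Invoking stack.push with x=south, yielding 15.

Using maze.move with dir=south, and observe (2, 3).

Invoking maze.sense with dir=south, → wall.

Next I call maze.sense with dir=east, and get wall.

I call stack.pop(), and observe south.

Invoking maze.move with dir=north, and see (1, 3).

I call maze.sense with dir=east, giving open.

I invoke stack.push with x=east, and observe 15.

I run maze.move with dir=east, and get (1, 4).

I invoke maze.sense with dir=north, and get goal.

Calling maze.move with dir=north, yielding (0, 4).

Answer: (0, 4)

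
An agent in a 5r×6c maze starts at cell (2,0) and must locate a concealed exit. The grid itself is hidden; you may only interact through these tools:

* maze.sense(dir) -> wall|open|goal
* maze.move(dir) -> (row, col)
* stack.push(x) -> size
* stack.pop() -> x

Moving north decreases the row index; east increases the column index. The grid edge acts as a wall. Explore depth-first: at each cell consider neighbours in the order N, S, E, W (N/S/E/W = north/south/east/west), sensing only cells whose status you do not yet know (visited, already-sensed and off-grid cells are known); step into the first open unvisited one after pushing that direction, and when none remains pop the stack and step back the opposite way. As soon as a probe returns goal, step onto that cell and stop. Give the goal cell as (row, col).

~$ maze.sense dir=north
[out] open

~$ stack.push x=north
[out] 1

~$ maze.move dir=north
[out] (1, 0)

~$ maze.sense dir=north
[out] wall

~$ maze.sense dir=east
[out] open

~$ stack.push x=east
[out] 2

~$ maze.move dir=east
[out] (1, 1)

~$ maze.sense dir=north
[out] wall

~$ maze.sense dir=south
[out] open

~$ stack.push x=south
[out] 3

~$ maze.move dir=south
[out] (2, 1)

~$ maze.sense dir=south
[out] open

~$ stack.push x=south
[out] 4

~$ maze.move dir=south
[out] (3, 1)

~$ maze.sense dir=south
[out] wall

~$ maze.sense dir=east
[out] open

~$ stack.push x=east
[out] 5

~$ maze.move dir=east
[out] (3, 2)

~$ maze.sense dir=north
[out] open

~$ stack.push x=north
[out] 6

~$ maze.move dir=north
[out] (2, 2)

~$ maze.sense dir=north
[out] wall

~$ maze.sense dir=east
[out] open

~$ stack.push x=east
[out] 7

~$ maze.move dir=east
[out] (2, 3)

~$ maze.sense dir=north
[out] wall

~$ maze.sense dir=south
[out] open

~$ stack.push x=south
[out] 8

~$ maze.move dir=south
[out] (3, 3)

~$ maze.sense dir=south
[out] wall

~$ maze.sense dir=east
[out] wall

~$ stack.pop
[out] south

~$ maze.move dir=north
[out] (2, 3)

~$ maze.sense dir=east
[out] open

~$ stack.push x=east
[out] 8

~$ maze.move dir=east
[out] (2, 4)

~$ maze.sense dir=north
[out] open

~$ stack.push x=north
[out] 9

~$ maze.move dir=north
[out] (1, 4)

~$ maze.sense dir=north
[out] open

~$ stack.push x=north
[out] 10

~$ maze.move dir=north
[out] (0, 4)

~$ maze.sense dir=east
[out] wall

~$ maze.sense dir=west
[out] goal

~$ maze.move dir=west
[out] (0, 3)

Answer: (0, 3)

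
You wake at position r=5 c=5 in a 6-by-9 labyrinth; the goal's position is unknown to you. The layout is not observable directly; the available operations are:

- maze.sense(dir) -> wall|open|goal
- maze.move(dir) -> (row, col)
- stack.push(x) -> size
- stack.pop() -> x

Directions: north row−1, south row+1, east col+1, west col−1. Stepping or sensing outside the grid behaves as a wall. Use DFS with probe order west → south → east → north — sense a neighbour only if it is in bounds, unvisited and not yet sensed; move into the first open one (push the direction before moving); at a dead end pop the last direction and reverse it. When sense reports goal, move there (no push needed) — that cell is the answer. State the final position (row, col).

! maze.sense(dir=west) => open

! stack.push(x=west) => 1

! maze.move(dir=west) => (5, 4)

! maze.sense(dir=west) => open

! stack.push(x=west) => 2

! maze.move(dir=west) => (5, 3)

! maze.sense(dir=west) => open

! stack.push(x=west) => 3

! maze.move(dir=west) => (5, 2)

! maze.sense(dir=west) => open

! stack.push(x=west) => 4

! maze.move(dir=west) => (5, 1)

! maze.sense(dir=west) => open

! stack.push(x=west) => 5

! maze.move(dir=west) => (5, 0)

! maze.sense(dir=north) => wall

! stack.pop() => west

! maze.move(dir=east) => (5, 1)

! maze.sense(dir=north) => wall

! stack.pop() => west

! maze.move(dir=east) => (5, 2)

! maze.sense(dir=north) => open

! stack.push(x=north) => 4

! maze.move(dir=north) => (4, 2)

! maze.sense(dir=east) => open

! stack.push(x=east) => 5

! maze.move(dir=east) => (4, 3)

! maze.sense(dir=east) => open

! stack.push(x=east) => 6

! maze.move(dir=east) => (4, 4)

! maze.sense(dir=east) => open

! stack.push(x=east) => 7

! maze.move(dir=east) => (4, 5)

! maze.sense(dir=east) => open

! stack.push(x=east) => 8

! maze.move(dir=east) => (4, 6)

! maze.sense(dir=south) => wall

! maze.sense(dir=east) => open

! stack.push(x=east) => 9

! maze.move(dir=east) => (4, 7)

! maze.sense(dir=south) => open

! stack.push(x=south) => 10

! maze.move(dir=south) => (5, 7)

! maze.sense(dir=east) => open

! stack.push(x=east) => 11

! maze.move(dir=east) => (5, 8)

! maze.sense(dir=north) => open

! stack.push(x=north) => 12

! maze.move(dir=north) => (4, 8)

! maze.sense(dir=north) => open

! stack.push(x=north) => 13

! maze.move(dir=north) => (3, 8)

! maze.sense(dir=west) => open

! stack.push(x=west) => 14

! maze.move(dir=west) => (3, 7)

! maze.sense(dir=west) => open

! stack.push(x=west) => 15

! maze.move(dir=west) => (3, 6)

! maze.sense(dir=west) => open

! stack.push(x=west) => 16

! maze.move(dir=west) => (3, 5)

! maze.sense(dir=west) => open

! stack.push(x=west) => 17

! maze.move(dir=west) => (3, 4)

! maze.sense(dir=west) => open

! stack.push(x=west) => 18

! maze.move(dir=west) => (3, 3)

! maze.sense(dir=west) => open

! stack.push(x=west) => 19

! maze.move(dir=west) => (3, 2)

! maze.sense(dir=west) => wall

! maze.sense(dir=north) => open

! stack.push(x=north) => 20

! maze.move(dir=north) => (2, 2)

! maze.sense(dir=west) => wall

! maze.sense(dir=east) => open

! stack.push(x=east) => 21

! maze.move(dir=east) => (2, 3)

! maze.sense(dir=east) => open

! stack.push(x=east) => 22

! maze.move(dir=east) => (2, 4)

! maze.sense(dir=east) => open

! stack.push(x=east) => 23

! maze.move(dir=east) => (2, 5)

! maze.sense(dir=east) => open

! stack.push(x=east) => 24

! maze.move(dir=east) => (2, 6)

! maze.sense(dir=east) => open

! stack.push(x=east) => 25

! maze.move(dir=east) => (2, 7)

! maze.sense(dir=east) => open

! stack.push(x=east) => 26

! maze.move(dir=east) => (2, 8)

! maze.sense(dir=north) => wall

! stack.pop() => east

! maze.move(dir=west) => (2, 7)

! maze.sense(dir=north) => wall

! stack.pop() => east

! maze.move(dir=west) => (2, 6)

! maze.sense(dir=north) => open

! stack.push(x=north) => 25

! maze.move(dir=north) => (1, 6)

! maze.sense(dir=west) => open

! stack.push(x=west) => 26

! maze.move(dir=west) => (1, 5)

! maze.sense(dir=west) => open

! stack.push(x=west) => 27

! maze.move(dir=west) => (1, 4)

! maze.sense(dir=west) => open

! stack.push(x=west) => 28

! maze.move(dir=west) => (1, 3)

! maze.sense(dir=west) => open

! stack.push(x=west) => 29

! maze.move(dir=west) => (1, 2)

! maze.sense(dir=west) => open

! stack.push(x=west) => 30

! maze.move(dir=west) => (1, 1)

! maze.sense(dir=west) => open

! stack.push(x=west) => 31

! maze.move(dir=west) => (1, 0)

! maze.sense(dir=south) => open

! stack.push(x=south) => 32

! maze.move(dir=south) => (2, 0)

! maze.sense(dir=south) => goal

! maze.move(dir=south) => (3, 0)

Answer: (3, 0)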